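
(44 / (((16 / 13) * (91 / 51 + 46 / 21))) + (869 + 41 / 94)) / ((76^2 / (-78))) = -767169 / 64672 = -11.86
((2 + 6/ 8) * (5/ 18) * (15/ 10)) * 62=71.04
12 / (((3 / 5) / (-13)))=-260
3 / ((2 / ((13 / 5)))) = 39 / 10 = 3.90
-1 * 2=-2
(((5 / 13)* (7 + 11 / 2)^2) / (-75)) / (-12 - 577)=125 / 91884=0.00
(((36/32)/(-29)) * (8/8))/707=-9/164024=-0.00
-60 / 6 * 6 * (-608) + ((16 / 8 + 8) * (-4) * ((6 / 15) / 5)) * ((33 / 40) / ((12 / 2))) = 36479.56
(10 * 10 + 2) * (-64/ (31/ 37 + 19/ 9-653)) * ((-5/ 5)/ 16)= -135864/ 216467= -0.63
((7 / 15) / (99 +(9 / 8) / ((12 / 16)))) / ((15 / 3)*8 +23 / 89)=1246 / 10802745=0.00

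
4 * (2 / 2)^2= 4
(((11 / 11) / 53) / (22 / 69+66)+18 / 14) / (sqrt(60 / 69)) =1.38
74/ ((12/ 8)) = 148/ 3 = 49.33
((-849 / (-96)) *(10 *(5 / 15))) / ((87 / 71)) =100465 / 4176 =24.06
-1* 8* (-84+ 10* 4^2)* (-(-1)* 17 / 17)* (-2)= 1216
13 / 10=1.30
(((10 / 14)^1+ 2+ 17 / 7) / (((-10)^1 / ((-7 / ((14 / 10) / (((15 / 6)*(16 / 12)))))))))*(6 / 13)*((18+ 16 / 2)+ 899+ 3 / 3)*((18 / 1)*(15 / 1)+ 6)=92007360 / 91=1011069.89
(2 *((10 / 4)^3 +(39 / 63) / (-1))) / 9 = 2521 / 756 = 3.33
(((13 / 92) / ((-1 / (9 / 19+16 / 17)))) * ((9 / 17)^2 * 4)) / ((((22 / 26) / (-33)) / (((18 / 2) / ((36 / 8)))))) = 17.48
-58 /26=-29 /13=-2.23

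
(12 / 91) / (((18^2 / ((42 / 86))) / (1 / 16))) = 1 / 80496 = 0.00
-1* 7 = -7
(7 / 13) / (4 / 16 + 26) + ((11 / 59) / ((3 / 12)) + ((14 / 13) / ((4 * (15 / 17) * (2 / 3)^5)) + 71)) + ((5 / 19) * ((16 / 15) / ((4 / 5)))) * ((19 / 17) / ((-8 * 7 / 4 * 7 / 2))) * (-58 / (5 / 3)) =45610182391 / 613354560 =74.36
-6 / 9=-2 / 3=-0.67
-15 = -15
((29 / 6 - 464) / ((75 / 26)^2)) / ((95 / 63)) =-36.59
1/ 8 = 0.12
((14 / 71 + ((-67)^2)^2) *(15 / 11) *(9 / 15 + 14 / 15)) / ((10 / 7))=46069493281 / 1562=29493913.75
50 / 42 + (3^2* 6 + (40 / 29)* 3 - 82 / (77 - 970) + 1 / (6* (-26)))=560064871 / 9426508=59.41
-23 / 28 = -0.82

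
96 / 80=6 / 5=1.20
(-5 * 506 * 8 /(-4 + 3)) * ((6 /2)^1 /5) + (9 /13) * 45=12175.15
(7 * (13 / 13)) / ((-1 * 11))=-0.64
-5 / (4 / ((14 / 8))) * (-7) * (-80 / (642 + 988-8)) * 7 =-8575 / 1622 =-5.29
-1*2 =-2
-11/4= -2.75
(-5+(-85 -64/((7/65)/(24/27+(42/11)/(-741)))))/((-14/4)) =16200460/92169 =175.77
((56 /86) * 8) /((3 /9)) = 672 /43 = 15.63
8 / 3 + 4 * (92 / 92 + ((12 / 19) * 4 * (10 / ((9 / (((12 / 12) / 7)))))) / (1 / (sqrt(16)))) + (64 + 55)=17567 / 133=132.08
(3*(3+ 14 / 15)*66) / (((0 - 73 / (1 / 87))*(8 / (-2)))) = 0.03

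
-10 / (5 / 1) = -2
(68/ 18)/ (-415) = -34/ 3735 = -0.01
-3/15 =-1/5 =-0.20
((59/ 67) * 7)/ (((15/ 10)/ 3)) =12.33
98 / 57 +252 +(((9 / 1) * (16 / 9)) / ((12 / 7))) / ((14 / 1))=14500 / 57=254.39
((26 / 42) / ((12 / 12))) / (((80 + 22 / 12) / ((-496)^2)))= 6396416 / 3437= 1861.05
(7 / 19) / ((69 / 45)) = 105 / 437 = 0.24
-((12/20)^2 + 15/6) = -143/50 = -2.86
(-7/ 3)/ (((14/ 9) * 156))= -1/ 104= -0.01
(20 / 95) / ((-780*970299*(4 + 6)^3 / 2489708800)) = -0.00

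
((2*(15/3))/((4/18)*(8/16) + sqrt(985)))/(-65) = 9/518596 - 81*sqrt(985)/518596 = -0.00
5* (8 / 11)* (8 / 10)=32 / 11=2.91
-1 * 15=-15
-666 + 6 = -660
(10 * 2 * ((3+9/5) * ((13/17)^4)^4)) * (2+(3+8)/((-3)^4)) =3683746348438083599776/1313852180643005448987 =2.80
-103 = -103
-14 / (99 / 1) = -14 / 99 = -0.14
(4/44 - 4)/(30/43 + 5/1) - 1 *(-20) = 52051/2695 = 19.31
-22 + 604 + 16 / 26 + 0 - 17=7353 / 13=565.62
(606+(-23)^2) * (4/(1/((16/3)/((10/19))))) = 138016/3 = 46005.33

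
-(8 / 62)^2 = -16 / 961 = -0.02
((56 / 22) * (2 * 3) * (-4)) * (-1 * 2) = 1344 / 11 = 122.18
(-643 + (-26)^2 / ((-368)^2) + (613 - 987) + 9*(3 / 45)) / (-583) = 172055347 / 98690240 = 1.74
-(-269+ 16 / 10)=1337 / 5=267.40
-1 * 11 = -11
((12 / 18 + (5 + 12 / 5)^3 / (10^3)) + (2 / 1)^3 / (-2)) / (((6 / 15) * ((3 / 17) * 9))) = -18666697 / 4050000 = -4.61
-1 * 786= -786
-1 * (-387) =387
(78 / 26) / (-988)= -3 / 988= -0.00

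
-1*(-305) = 305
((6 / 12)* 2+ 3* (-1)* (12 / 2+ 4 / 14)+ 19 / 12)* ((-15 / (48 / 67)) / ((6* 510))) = 91589 / 822528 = 0.11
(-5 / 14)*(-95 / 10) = 95 / 28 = 3.39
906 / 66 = 151 / 11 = 13.73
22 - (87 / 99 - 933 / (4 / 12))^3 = 787302066749086 / 35937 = 21907840575.15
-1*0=0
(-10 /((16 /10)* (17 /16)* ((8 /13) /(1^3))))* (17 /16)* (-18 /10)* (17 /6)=3315 /64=51.80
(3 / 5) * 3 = 9 / 5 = 1.80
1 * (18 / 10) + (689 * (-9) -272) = -6471.20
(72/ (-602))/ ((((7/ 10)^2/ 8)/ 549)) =-15811200/ 14749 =-1072.02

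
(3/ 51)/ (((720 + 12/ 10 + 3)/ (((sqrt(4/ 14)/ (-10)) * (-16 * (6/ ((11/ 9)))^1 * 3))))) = 432 * sqrt(14)/ 1579963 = 0.00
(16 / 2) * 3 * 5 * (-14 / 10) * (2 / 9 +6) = -3136 / 3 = -1045.33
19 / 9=2.11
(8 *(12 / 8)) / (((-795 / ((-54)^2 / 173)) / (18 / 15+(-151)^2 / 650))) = -9.23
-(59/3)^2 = -3481/9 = -386.78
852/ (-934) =-426/ 467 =-0.91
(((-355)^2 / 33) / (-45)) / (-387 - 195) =25205 / 172854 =0.15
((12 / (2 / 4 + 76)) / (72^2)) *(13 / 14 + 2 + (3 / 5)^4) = 0.00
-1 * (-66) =66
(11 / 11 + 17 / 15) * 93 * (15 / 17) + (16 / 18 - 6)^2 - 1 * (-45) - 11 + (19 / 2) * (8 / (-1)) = 219194 / 1377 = 159.18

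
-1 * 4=-4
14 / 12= 7 / 6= 1.17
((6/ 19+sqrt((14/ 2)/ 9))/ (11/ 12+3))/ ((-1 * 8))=-sqrt(7)/ 94 - 9/ 893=-0.04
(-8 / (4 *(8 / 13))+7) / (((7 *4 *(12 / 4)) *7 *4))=5 / 3136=0.00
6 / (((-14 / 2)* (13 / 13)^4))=-0.86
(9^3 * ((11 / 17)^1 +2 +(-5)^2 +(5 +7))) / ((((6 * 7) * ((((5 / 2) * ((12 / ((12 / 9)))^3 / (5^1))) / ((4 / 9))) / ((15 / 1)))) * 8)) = 1685 / 1071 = 1.57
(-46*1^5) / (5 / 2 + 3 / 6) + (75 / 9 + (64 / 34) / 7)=-801 / 119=-6.73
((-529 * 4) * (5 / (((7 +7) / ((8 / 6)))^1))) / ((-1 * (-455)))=-4232 / 1911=-2.21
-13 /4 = -3.25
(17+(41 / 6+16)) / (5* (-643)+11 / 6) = -239 / 19279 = -0.01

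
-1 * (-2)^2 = -4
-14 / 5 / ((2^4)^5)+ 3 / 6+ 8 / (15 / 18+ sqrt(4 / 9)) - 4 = 14417899 / 7864320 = 1.83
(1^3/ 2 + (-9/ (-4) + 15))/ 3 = 5.92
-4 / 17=-0.24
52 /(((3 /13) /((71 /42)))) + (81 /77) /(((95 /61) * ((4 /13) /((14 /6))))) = 101660533 /263340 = 386.04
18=18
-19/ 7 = -2.71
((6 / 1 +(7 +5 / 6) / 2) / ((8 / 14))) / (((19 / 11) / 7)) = 64141 / 912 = 70.33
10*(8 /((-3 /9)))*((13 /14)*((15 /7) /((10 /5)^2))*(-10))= 58500 /49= 1193.88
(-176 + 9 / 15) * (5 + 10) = -2631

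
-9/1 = -9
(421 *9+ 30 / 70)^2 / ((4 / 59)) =10378522971 / 49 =211806591.24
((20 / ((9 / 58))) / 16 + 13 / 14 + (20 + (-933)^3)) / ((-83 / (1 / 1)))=51166471105 / 5229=9785135.04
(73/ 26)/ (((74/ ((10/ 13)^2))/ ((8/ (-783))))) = -14600/ 63649287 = -0.00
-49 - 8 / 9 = -449 / 9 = -49.89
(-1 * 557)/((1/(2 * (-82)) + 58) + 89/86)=-3927964/416271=-9.44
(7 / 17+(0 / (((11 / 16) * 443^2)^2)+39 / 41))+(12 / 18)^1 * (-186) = -85478 / 697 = -122.64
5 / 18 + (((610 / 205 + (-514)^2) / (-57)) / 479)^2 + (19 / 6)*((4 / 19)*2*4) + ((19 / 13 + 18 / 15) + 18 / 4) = 106.41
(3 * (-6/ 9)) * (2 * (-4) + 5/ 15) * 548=25208/ 3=8402.67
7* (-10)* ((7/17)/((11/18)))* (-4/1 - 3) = 61740/187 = 330.16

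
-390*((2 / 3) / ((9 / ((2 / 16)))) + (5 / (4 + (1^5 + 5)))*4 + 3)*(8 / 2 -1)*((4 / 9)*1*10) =-703300 / 27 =-26048.15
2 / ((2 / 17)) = 17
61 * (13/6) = 793/6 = 132.17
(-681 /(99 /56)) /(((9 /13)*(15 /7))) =-1156792 /4455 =-259.66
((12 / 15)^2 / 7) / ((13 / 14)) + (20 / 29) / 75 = 3044 / 28275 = 0.11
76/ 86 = 38/ 43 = 0.88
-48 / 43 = -1.12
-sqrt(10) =-3.16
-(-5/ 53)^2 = -25/ 2809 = -0.01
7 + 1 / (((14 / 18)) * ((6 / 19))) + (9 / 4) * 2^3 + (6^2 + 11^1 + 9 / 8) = 4323 / 56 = 77.20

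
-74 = -74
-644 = -644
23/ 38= 0.61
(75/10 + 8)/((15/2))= 31/15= 2.07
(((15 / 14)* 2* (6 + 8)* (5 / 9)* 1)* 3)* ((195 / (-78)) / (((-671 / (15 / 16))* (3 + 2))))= 375 / 10736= 0.03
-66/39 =-22/13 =-1.69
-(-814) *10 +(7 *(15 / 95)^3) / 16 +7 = 8147.00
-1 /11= -0.09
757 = 757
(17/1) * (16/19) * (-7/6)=-952/57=-16.70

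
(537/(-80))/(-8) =0.84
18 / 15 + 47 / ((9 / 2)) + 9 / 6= 13.14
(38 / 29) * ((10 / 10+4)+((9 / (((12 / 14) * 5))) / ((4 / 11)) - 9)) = 1349 / 580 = 2.33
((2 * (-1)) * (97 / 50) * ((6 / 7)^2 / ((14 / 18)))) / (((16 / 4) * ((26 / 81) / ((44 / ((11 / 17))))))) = -21638178 / 111475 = -194.11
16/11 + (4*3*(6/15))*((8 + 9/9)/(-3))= -12.95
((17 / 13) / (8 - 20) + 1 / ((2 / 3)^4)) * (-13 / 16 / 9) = -3091 / 6912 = -0.45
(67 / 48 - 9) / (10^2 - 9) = -365 / 4368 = -0.08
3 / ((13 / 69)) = 15.92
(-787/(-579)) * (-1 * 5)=-3935/579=-6.80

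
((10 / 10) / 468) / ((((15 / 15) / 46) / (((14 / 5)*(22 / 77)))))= 46 / 585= 0.08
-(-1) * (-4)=-4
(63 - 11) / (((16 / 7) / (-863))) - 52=-78741 / 4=-19685.25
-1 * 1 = -1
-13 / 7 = -1.86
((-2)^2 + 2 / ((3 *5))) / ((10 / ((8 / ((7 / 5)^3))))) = 1240 / 1029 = 1.21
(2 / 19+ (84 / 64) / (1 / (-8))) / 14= -395 / 532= -0.74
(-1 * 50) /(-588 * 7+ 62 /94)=2350 /193421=0.01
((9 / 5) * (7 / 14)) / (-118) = -9 / 1180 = -0.01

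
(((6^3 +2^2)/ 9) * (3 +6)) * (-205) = -45100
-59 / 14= -4.21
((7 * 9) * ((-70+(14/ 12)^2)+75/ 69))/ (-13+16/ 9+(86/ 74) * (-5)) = 130379823/ 521824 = 249.85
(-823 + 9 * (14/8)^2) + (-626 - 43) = -23431/16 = -1464.44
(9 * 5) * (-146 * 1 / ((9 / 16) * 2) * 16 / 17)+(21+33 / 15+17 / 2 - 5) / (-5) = -4676539 / 850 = -5501.81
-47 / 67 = -0.70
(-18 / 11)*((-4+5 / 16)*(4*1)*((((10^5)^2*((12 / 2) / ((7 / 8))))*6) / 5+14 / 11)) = 1682208000026019 / 847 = 1986077922108.64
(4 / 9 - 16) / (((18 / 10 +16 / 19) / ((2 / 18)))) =-13300 / 20331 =-0.65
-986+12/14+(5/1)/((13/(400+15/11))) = -831603/1001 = -830.77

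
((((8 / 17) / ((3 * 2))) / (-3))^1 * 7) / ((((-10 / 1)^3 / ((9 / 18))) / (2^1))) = 7 / 38250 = 0.00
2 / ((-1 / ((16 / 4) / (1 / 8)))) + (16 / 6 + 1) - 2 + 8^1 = -54.33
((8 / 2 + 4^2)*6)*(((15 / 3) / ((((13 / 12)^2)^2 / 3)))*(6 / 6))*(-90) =-3359232000 / 28561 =-117616.05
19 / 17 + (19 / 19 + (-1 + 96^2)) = 156691 / 17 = 9217.12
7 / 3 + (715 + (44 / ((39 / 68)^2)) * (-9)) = -246680 / 507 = -486.55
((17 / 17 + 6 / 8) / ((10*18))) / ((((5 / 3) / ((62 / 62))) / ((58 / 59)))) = 203 / 35400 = 0.01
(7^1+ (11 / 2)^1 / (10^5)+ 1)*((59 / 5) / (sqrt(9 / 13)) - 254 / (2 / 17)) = -3454423749 / 200000+ 31466883*sqrt(13) / 1000000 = -17158.66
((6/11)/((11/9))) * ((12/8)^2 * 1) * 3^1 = 729/242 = 3.01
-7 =-7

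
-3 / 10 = -0.30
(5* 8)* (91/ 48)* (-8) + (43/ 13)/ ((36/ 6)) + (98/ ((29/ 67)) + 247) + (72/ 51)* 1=-131.29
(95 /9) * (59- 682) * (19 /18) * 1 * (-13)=14618695 /162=90238.86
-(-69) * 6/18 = 23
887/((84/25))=22175/84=263.99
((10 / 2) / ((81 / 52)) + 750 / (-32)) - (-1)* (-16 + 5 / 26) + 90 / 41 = -33.84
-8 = -8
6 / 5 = 1.20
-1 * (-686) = 686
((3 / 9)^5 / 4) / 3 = 1 / 2916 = 0.00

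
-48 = -48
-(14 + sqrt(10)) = -14 - sqrt(10) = -17.16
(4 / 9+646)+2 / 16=46553 / 72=646.57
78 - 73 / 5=317 / 5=63.40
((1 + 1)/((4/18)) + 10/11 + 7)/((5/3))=558/55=10.15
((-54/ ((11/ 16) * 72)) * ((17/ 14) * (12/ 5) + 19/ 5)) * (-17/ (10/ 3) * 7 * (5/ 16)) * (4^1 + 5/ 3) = 40749/ 88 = 463.06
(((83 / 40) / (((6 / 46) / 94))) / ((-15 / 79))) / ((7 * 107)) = -7088117 / 674100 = -10.51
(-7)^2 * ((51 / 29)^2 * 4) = 509796 / 841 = 606.18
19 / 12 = 1.58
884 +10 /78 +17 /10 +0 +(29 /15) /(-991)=342362989 /386490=885.83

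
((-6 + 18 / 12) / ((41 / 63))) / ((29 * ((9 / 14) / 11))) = -4.08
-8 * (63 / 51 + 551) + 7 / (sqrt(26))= -4416.51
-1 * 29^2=-841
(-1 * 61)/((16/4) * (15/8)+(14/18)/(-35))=-5490/673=-8.16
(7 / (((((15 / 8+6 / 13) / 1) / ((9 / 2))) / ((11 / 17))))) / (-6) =-2002 / 1377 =-1.45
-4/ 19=-0.21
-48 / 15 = -16 / 5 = -3.20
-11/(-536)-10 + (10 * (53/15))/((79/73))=2879855/127032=22.67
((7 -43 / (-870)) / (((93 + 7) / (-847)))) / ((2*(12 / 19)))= -98698369 / 2088000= -47.27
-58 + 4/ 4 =-57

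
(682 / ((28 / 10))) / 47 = 1705 / 329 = 5.18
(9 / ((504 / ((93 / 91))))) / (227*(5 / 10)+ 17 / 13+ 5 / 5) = 0.00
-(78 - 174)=96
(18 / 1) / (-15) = -6 / 5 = -1.20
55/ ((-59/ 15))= -825/ 59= -13.98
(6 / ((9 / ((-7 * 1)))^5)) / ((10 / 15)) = -16807 / 6561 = -2.56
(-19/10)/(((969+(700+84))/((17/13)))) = -323/227890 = -0.00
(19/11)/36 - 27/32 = -2521/3168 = -0.80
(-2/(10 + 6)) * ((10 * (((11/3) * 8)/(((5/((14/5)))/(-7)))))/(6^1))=1078/45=23.96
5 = 5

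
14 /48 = 7 /24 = 0.29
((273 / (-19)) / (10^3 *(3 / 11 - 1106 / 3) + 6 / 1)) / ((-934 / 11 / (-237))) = 0.00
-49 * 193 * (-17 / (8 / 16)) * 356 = 114467528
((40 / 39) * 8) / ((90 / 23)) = 736 / 351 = 2.10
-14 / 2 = -7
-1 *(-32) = 32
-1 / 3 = -0.33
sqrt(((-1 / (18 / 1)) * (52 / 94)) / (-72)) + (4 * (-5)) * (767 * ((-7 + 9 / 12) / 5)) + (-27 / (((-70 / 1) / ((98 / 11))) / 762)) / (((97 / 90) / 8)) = sqrt(1222) / 1692 + 41198317 / 1067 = 38611.38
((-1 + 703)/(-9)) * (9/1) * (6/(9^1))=-468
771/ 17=45.35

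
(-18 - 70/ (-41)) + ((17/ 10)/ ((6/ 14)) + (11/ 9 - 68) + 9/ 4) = -76.85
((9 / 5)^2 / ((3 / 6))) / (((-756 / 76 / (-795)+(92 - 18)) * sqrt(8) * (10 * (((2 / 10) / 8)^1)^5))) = 83524608000 * sqrt(2) / 372653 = 316974.86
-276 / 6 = -46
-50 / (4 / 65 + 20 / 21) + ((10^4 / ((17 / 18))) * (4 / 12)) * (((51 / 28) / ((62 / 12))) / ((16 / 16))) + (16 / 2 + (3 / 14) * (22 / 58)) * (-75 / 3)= 4323811225 / 4354756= 992.89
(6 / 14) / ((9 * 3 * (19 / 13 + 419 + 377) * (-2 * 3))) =-13 / 3918726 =-0.00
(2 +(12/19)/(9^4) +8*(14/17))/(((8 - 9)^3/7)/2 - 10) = -84935284/99602541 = -0.85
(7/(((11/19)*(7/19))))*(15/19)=285/11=25.91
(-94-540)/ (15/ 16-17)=10144/ 257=39.47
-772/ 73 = -10.58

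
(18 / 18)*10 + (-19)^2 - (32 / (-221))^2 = 18118987 / 48841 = 370.98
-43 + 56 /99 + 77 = 3422 /99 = 34.57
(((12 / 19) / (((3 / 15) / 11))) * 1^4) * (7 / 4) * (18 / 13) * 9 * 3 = 561330 / 247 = 2272.59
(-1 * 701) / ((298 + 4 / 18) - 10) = -2.43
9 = 9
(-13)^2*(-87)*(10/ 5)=-29406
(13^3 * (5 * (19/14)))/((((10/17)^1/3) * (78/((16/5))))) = 109174/35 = 3119.26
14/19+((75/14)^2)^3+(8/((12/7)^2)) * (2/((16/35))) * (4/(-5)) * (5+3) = 30337134921187/1287550656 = 23561.90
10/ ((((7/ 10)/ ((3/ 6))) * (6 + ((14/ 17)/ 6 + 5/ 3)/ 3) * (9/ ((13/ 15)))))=221/ 2121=0.10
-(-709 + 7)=702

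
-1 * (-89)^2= -7921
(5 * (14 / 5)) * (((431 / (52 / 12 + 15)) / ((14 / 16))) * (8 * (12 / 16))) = 62064 / 29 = 2140.14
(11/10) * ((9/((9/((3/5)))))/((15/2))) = 11/125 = 0.09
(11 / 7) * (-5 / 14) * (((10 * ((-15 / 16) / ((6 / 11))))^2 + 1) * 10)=-20867275 / 12544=-1663.53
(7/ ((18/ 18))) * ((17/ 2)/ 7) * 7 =119/ 2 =59.50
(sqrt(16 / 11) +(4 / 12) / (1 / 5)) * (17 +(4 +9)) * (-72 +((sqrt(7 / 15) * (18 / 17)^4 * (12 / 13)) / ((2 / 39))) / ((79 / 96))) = -144 * (32990795 - 839808 * sqrt(105)) * (12 * sqrt(11) +55) / 72579749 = -4586.50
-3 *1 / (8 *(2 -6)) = 3 / 32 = 0.09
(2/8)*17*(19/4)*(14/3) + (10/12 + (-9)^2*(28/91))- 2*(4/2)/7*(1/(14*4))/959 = 1758825983/14661192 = 119.96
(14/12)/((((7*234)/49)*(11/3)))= 49/5148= 0.01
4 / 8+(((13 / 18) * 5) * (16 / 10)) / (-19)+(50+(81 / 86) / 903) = 111098549 / 2213253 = 50.20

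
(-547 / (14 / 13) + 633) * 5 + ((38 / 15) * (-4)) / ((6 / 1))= 392911 / 630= 623.67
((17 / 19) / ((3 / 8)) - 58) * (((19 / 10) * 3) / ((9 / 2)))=-634 / 9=-70.44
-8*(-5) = 40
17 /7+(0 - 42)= -277 /7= -39.57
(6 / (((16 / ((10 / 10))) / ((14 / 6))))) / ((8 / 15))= 105 / 64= 1.64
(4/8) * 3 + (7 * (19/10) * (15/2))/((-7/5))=-279/4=-69.75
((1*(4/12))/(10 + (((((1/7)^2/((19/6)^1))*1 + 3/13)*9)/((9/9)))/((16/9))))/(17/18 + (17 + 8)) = 1161888/1012937477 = 0.00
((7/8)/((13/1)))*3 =21/104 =0.20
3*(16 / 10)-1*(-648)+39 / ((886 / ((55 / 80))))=46272609 / 70880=652.83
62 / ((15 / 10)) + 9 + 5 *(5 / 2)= 377 / 6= 62.83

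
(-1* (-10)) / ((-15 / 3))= -2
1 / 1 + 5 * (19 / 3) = 98 / 3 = 32.67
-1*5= -5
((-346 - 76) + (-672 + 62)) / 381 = -344 / 127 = -2.71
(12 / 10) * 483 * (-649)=-1880802 / 5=-376160.40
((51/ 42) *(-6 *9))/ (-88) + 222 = 222.75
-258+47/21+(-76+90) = -5077/21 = -241.76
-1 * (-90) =90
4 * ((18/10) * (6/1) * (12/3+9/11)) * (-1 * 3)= -34344/55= -624.44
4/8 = 1/2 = 0.50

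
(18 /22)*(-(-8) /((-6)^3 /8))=-8 /33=-0.24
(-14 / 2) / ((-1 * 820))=7 / 820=0.01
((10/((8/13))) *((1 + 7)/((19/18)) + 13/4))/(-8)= -53495/2432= -22.00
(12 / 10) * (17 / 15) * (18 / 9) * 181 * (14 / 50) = 86156 / 625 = 137.85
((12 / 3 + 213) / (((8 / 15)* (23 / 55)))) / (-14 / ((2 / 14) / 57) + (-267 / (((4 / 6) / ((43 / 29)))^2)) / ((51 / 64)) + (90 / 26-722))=-6654753105 / 54457597352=-0.12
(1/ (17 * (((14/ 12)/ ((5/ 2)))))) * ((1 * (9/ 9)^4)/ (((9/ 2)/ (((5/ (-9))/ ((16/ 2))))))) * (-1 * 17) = 25/ 756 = 0.03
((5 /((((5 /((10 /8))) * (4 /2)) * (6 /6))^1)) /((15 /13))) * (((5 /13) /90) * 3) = 1 /144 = 0.01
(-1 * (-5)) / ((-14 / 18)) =-45 / 7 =-6.43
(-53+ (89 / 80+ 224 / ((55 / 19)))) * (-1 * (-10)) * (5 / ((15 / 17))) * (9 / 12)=381395 / 352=1083.51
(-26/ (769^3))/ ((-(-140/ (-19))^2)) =4693/ 4456614768200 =0.00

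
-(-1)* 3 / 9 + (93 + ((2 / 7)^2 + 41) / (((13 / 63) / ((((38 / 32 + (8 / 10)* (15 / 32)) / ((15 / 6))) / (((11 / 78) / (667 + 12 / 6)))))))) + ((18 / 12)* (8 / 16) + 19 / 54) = 111579452 / 189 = 590367.47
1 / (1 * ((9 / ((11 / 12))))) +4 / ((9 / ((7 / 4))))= 95 / 108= 0.88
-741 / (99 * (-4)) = 1.87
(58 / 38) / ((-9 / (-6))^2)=116 / 171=0.68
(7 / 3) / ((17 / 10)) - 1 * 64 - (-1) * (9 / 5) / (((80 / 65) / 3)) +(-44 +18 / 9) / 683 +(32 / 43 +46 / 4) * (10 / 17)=-6122962091 / 119825520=-51.10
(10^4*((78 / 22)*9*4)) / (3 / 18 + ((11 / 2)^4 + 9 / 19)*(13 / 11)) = 12804480000 / 10856269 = 1179.45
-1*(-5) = 5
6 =6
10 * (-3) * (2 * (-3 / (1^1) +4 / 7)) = 1020 / 7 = 145.71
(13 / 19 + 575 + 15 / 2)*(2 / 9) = 7387 / 57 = 129.60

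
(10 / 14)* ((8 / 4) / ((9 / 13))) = 130 / 63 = 2.06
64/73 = 0.88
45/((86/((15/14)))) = 675/1204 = 0.56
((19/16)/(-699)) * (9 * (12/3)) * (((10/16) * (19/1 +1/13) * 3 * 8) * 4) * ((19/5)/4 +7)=-1685718/3029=-556.53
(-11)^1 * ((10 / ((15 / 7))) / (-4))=77 / 6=12.83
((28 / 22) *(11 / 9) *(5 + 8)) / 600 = 91 / 2700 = 0.03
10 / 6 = 5 / 3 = 1.67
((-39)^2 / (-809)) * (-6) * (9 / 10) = 41067 / 4045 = 10.15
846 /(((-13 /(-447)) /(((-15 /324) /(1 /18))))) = -315135 /13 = -24241.15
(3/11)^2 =9/121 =0.07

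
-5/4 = -1.25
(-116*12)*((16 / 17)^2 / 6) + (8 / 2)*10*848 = 9743488 / 289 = 33714.49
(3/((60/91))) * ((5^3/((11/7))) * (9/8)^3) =11609325/22528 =515.33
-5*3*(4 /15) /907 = -4 /907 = -0.00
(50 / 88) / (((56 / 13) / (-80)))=-1625 / 154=-10.55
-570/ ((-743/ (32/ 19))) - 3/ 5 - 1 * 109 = -108.31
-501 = -501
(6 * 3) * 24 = 432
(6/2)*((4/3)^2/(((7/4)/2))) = 6.10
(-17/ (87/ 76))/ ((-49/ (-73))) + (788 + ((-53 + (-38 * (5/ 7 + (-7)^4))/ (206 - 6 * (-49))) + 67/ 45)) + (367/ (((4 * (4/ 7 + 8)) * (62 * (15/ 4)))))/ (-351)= 74008502282711/ 139157109000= 531.83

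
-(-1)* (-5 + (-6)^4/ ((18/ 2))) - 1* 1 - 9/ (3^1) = 135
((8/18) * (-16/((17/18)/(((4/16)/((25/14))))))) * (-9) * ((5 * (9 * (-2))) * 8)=-580608/85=-6830.68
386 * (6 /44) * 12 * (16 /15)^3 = 3162112 /4125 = 766.57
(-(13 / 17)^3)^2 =4826809 / 24137569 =0.20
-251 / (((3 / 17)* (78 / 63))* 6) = -29869 / 156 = -191.47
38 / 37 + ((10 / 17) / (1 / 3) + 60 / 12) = 4901 / 629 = 7.79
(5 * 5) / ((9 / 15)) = 125 / 3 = 41.67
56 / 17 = 3.29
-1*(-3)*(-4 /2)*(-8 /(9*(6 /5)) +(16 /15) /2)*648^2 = 2612736 /5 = 522547.20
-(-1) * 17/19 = 17/19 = 0.89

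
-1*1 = -1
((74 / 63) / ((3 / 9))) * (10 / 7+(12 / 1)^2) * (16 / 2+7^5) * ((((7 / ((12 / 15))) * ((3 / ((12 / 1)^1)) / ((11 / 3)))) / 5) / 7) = 316676895 / 2156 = 146881.68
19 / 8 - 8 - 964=-7757 / 8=-969.62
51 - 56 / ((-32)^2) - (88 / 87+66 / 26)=6861331 / 144768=47.40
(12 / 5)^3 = 1728 / 125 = 13.82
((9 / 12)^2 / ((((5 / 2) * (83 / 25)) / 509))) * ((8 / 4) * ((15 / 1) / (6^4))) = 12725 / 15936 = 0.80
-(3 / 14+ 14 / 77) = -61 / 154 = -0.40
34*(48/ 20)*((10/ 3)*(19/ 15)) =5168/ 15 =344.53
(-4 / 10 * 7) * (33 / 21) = -22 / 5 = -4.40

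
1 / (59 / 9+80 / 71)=639 / 4909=0.13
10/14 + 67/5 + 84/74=15.25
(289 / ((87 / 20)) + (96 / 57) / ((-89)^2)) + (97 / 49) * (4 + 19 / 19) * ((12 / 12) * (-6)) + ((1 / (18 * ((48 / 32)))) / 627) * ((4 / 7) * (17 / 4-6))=1343210259961 / 190548439389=7.05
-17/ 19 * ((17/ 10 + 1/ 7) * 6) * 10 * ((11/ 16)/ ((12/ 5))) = -120615/ 4256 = -28.34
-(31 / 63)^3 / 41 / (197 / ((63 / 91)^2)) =-29791 / 4213795131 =-0.00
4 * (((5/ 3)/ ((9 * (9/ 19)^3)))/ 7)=137180/ 137781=1.00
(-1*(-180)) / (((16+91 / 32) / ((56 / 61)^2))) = 2007040 / 249307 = 8.05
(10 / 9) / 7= 10 / 63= 0.16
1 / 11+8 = 89 / 11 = 8.09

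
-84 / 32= -21 / 8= -2.62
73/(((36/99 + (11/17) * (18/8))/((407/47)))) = 22223828/63967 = 347.43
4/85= 0.05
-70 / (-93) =70 / 93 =0.75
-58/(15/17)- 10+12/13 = -14588/195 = -74.81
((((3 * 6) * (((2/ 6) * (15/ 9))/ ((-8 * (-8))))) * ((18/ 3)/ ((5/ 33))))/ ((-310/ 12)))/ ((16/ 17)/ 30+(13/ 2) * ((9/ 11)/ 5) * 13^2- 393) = 0.00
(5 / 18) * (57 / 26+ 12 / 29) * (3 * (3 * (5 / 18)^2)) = 81875 / 162864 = 0.50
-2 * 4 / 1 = -8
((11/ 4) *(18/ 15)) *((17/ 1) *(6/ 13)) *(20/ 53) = 6732/ 689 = 9.77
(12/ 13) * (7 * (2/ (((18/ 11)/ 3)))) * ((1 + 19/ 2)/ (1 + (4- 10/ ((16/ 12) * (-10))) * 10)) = 6468/ 1261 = 5.13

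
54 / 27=2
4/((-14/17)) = -34/7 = -4.86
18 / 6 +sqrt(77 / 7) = 3 +sqrt(11) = 6.32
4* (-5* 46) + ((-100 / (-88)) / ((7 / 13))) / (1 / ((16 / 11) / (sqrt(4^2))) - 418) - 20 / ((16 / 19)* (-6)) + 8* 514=3195.95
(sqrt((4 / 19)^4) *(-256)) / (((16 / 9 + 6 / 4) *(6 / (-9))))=110592 / 21299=5.19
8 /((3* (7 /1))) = 8 /21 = 0.38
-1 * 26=-26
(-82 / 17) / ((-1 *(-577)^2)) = 82 / 5659793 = 0.00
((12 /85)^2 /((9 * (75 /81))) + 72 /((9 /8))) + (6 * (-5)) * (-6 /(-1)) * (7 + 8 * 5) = -8396.00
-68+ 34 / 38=-1275 / 19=-67.11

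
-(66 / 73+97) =-7147 / 73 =-97.90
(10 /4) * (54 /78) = 45 /26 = 1.73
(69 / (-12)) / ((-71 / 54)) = 621 / 142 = 4.37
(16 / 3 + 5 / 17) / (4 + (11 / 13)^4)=1.25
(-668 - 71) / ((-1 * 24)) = 30.79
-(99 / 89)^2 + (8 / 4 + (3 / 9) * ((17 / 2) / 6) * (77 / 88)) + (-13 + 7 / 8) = -24977725 / 2281248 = -10.95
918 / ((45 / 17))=1734 / 5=346.80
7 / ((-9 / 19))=-133 / 9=-14.78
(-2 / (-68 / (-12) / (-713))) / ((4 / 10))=10695 / 17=629.12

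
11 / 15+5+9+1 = 236 / 15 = 15.73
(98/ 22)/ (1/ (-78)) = -3822/ 11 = -347.45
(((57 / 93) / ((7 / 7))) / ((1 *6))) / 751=19 / 139686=0.00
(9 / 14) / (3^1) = 3 / 14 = 0.21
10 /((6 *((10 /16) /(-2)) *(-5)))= 1.07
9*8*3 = 216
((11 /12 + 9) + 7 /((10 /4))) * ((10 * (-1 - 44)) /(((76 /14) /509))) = -40778535 /76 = -536559.67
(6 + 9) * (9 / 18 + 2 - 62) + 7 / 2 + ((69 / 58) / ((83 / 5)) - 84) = -4683677 / 4814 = -972.93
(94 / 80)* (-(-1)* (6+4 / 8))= 611 / 80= 7.64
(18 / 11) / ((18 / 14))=14 / 11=1.27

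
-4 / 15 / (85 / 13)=-52 / 1275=-0.04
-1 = -1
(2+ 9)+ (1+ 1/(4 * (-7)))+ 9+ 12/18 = 21.63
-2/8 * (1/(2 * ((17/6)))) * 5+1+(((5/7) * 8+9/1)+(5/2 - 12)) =2853/476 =5.99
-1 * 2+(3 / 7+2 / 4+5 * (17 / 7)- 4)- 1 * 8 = -13 / 14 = -0.93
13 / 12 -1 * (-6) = 85 / 12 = 7.08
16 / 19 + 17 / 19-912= -910.26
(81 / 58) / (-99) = -9 / 638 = -0.01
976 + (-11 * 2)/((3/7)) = 2774/3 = 924.67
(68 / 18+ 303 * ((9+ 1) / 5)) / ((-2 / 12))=-10976 / 3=-3658.67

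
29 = 29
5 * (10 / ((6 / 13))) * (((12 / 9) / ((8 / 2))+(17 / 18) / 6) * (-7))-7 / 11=-1328593 / 3564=-372.78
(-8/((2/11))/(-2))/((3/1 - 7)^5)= -11/512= -0.02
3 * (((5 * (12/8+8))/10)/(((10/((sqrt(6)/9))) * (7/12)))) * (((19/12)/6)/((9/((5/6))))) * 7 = 361 * sqrt(6)/7776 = 0.11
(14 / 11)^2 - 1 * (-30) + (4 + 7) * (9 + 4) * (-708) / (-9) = 4094986 / 363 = 11280.95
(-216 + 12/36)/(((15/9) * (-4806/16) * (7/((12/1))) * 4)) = 0.18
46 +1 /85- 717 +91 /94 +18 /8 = -10670967 /15980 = -667.77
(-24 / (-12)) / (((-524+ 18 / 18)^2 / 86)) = 172 / 273529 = 0.00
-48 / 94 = -24 / 47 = -0.51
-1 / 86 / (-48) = 1 / 4128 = 0.00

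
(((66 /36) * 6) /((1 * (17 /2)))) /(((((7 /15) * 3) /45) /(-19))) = -94050 /119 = -790.34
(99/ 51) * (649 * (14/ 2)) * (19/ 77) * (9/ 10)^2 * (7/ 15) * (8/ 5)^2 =111866832/ 53125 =2105.73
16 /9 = 1.78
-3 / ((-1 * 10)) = 3 / 10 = 0.30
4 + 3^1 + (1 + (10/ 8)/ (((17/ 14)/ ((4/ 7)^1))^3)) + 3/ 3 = 44857/ 4913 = 9.13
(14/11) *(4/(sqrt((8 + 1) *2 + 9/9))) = 56 *sqrt(19)/209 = 1.17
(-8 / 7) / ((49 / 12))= -96 / 343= -0.28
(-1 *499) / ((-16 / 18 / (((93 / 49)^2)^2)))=335950157691 / 46118408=7284.51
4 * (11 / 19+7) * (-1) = -30.32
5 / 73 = 0.07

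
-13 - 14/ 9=-131/ 9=-14.56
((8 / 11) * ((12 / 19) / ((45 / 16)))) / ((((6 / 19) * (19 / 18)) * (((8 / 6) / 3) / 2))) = 2304 / 1045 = 2.20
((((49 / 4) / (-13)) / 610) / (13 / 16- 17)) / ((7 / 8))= 16 / 146705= 0.00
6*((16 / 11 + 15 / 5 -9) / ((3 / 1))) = -100 / 11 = -9.09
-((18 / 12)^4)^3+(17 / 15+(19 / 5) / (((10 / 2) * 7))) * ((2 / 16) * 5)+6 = -52887001 / 430080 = -122.97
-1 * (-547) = 547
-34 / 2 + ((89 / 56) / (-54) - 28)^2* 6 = 7158517489 / 1524096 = 4696.89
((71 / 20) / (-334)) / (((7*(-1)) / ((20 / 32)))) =71 / 74816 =0.00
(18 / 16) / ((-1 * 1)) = -9 / 8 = -1.12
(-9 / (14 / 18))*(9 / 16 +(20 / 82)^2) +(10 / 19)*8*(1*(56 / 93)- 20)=-29565786623 / 332676624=-88.87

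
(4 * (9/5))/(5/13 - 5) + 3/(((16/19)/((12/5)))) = 699/100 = 6.99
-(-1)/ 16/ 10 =1/ 160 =0.01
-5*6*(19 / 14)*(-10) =2850 / 7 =407.14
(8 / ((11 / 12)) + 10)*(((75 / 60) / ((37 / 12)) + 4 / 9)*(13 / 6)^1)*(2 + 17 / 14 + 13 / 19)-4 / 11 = 391894733 / 2923074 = 134.07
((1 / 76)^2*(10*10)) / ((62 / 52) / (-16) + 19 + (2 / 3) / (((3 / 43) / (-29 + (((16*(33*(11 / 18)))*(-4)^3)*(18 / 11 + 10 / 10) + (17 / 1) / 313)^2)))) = 20632271400 / 33752665579888606420777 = 0.00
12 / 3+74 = 78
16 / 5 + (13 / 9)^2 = 2141 / 405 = 5.29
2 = 2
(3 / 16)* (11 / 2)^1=33 / 32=1.03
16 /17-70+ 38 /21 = -67.25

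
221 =221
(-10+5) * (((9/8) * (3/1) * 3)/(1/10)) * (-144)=72900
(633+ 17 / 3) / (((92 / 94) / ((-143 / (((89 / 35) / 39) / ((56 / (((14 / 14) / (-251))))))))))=20116605859.62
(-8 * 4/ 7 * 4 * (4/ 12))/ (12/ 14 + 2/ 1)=-32/ 15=-2.13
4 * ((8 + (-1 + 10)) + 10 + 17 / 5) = 608 / 5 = 121.60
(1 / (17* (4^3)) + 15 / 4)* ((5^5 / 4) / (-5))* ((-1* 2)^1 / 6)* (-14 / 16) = -17854375 / 104448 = -170.94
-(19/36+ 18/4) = -181/36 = -5.03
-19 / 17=-1.12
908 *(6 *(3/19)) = 16344/19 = 860.21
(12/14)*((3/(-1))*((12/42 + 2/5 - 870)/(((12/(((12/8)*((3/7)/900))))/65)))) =593307/68600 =8.65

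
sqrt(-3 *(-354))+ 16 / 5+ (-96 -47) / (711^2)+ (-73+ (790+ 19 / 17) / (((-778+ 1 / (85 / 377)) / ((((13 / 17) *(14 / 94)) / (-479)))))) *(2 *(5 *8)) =-371261963207943262627 / 63607316095768365+ 3 *sqrt(118) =-5804.19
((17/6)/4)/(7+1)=17/192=0.09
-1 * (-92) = 92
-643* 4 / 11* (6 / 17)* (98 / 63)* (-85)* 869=28446320 / 3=9482106.67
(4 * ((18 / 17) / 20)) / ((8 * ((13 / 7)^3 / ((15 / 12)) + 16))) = 1029 / 821168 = 0.00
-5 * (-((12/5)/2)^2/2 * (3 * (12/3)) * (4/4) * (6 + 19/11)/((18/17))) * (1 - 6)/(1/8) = -138720/11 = -12610.91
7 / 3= 2.33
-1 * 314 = -314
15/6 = 2.50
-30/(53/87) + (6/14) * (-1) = -18429/371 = -49.67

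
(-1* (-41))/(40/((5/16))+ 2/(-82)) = 1681/5247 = 0.32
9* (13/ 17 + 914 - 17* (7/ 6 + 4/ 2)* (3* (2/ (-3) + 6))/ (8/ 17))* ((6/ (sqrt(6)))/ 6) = -23347* sqrt(6)/ 17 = -3364.01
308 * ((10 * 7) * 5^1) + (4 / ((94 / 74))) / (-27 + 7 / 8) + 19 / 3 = 3176941285 / 29469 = 107806.21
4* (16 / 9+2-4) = -0.89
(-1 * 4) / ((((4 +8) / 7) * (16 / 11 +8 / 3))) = -77 / 136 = -0.57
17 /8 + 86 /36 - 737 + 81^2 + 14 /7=419797 /72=5830.51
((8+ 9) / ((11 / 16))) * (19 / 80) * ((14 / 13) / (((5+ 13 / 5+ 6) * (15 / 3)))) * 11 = 133 / 130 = 1.02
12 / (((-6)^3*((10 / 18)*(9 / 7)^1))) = -7 / 90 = -0.08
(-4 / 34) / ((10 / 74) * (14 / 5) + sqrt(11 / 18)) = 18648 / 196027 - 8214 * sqrt(22) / 196027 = -0.10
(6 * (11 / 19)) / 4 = 33 / 38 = 0.87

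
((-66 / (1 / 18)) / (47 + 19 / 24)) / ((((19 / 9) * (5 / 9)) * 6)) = -384912 / 108965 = -3.53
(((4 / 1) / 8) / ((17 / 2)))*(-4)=-4 / 17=-0.24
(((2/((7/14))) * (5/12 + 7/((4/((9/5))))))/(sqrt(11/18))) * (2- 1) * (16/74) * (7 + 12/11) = 152368 * sqrt(22)/22385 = 31.93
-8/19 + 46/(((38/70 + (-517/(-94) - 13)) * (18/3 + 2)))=-23087/18506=-1.25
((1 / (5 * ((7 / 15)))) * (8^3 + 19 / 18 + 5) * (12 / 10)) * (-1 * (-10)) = 2664.29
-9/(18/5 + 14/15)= -135/68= -1.99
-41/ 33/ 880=-0.00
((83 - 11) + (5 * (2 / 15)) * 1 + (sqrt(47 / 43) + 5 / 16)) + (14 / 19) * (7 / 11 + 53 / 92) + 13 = sqrt(2021) / 43 + 20044625 / 230736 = 87.92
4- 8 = -4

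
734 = 734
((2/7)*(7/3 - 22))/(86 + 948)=-59/10857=-0.01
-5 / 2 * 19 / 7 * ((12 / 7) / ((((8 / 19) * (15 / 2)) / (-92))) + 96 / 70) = 16150 / 49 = 329.59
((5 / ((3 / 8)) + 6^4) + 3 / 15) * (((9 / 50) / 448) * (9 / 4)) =530361 / 448000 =1.18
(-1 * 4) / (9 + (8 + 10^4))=-4 / 10017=-0.00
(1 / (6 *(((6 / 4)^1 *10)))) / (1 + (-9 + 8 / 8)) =-1 / 630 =-0.00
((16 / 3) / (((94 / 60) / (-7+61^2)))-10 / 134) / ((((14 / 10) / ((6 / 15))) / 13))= 1035159970 / 22043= 46960.94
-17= -17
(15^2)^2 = 50625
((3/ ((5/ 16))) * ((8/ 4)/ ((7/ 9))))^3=644972544/ 42875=15043.09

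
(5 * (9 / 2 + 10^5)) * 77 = 77003465 / 2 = 38501732.50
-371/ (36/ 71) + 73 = -23713/ 36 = -658.69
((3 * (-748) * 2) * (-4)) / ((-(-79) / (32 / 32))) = 17952 / 79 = 227.24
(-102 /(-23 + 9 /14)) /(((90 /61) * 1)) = 14518 /4695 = 3.09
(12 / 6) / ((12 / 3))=0.50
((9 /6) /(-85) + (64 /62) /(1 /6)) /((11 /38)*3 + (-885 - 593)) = -618393 /147905185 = -0.00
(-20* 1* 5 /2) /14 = -3.57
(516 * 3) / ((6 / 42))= 10836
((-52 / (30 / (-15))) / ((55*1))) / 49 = 0.01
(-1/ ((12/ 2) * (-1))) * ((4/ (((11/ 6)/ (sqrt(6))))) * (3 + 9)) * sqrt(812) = 96 * sqrt(1218)/ 11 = 304.58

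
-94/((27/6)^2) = -376/81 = -4.64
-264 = -264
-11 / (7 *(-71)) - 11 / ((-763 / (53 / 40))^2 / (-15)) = 299329327 / 13226879680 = 0.02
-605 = -605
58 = 58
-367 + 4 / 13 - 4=-4819 / 13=-370.69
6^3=216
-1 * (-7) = 7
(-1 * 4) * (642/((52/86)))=-55212/13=-4247.08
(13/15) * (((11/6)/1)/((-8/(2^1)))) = -143/360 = -0.40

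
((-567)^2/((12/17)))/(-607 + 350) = -1821771/1028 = -1772.15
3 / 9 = 1 / 3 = 0.33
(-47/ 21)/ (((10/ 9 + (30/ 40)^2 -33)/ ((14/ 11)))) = 4512/ 49621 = 0.09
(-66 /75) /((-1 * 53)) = 22 /1325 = 0.02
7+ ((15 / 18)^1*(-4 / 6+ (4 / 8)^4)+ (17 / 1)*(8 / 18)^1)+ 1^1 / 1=1445 / 96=15.05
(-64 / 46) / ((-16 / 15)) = 30 / 23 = 1.30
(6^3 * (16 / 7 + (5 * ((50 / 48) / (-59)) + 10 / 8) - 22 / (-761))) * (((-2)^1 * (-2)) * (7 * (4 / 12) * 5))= 1573331700 / 44899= 35041.58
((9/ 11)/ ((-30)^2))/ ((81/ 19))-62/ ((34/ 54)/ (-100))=14915340323/ 1514700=9847.06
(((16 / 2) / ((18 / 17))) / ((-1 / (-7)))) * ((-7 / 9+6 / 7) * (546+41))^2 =585767300 / 5103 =114788.81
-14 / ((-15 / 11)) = 154 / 15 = 10.27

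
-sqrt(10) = -3.16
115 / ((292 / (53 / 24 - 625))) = -1718905 / 7008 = -245.28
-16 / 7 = -2.29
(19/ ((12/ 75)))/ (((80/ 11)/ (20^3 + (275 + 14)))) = 8662005/ 64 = 135343.83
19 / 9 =2.11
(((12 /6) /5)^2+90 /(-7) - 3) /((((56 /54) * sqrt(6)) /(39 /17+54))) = -23659911 * sqrt(6) /166600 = -347.87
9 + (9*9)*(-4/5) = -279/5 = -55.80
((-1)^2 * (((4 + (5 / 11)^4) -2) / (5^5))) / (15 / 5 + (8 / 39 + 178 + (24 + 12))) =1166373 / 387574721875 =0.00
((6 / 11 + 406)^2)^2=399951361478656 / 14641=27317216138.15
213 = 213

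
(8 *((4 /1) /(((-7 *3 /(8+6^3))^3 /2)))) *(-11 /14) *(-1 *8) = -488225.86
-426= -426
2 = 2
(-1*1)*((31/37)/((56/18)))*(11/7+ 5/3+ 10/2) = -16089/7252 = -2.22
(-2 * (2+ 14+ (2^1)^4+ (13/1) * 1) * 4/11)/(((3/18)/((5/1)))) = -10800/11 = -981.82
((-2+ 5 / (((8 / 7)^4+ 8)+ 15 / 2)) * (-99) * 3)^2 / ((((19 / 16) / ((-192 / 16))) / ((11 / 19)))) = -412909734396183552 / 273820911841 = -1507955.44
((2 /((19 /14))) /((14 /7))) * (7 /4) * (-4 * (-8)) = 784 /19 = 41.26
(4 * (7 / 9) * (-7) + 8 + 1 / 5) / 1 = -611 / 45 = -13.58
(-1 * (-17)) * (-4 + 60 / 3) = 272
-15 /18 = -5 /6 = -0.83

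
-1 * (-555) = 555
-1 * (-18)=18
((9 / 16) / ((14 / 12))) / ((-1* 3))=-9 / 56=-0.16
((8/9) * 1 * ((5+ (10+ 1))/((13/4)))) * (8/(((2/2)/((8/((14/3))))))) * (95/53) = 1556480/14469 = 107.57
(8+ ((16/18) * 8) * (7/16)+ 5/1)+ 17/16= 2473/144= 17.17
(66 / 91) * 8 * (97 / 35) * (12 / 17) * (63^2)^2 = 178809563.34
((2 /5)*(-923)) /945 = -1846 /4725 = -0.39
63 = 63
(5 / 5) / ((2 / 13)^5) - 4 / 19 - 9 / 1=7048967 / 608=11593.70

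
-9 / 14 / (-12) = 3 / 56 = 0.05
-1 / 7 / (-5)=1 / 35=0.03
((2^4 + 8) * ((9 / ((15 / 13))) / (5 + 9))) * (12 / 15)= 1872 / 175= 10.70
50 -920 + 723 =-147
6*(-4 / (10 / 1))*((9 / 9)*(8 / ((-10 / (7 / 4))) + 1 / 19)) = 1536 / 475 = 3.23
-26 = -26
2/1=2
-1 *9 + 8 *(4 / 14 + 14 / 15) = 79 / 105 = 0.75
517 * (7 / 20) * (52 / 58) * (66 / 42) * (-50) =-12746.72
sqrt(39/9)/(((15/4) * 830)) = 2 * sqrt(39)/18675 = 0.00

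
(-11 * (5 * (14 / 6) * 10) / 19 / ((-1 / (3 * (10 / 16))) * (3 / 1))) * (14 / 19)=67375 / 2166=31.11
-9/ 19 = -0.47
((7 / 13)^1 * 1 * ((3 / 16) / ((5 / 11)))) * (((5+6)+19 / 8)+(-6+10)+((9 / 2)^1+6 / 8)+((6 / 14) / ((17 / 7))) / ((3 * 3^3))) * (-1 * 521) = -3333201179 / 1272960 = -2618.46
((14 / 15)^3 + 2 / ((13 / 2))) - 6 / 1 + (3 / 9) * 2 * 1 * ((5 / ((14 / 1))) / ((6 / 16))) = -1303546 / 307125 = -4.24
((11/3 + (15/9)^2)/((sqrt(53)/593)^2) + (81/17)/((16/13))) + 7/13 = 72126427973/1686672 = 42762.57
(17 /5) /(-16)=-17 /80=-0.21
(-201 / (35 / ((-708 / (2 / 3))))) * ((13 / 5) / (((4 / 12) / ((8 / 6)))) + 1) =69527.62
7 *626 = 4382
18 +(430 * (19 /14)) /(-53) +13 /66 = 175961 /24486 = 7.19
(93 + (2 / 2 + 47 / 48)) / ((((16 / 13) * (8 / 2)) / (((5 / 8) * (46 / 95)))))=1363141 / 233472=5.84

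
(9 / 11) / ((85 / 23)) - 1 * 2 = -1.78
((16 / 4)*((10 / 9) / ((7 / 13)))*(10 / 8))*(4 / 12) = 650 / 189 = 3.44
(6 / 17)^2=36 / 289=0.12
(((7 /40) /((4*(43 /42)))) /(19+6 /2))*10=147 /7568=0.02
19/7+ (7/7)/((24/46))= 389/84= 4.63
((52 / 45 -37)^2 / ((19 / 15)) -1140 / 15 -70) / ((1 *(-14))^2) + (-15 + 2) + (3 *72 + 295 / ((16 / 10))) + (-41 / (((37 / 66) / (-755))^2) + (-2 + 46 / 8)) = -102361527350570413 / 1376502120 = -74363508.68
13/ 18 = 0.72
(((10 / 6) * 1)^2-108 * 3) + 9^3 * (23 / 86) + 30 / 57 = -1848997 / 14706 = -125.73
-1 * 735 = -735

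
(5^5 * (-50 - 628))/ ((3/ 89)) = -62856250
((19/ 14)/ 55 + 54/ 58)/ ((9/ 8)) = 0.85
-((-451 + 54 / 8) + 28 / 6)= 5275 / 12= 439.58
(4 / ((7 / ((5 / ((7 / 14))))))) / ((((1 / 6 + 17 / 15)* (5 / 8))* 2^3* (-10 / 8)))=-64 / 91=-0.70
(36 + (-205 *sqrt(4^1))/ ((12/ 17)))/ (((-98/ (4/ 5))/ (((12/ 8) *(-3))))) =-20.01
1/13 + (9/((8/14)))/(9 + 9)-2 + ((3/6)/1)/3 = -275/312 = -0.88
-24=-24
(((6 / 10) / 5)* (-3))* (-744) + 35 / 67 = 268.36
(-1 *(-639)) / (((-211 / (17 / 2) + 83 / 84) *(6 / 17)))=-2585394 / 34037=-75.96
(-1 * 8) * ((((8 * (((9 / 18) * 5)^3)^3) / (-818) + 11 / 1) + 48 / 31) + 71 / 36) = 182.30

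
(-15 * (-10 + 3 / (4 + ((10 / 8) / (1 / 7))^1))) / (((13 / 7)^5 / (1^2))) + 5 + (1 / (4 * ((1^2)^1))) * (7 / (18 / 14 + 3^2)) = 21451175549 / 1817850528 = 11.80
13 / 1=13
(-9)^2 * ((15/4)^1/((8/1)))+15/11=13845/352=39.33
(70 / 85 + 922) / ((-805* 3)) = -15688 / 41055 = -0.38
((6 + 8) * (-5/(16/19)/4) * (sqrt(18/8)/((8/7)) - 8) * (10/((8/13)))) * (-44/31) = -50875825/15872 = -3205.38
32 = 32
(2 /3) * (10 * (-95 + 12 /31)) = -58660 /93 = -630.75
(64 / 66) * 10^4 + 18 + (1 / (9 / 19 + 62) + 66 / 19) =7232953681 / 744249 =9718.46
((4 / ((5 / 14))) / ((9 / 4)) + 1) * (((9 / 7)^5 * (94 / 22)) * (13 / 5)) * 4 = 4313437596 / 4621925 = 933.26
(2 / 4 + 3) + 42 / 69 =189 / 46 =4.11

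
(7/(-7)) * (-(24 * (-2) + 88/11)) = -40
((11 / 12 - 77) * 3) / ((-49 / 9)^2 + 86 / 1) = -73953 / 37468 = -1.97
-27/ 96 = -0.28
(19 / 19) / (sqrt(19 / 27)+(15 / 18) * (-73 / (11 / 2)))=-36135 / 397376 -363 * sqrt(57) / 397376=-0.10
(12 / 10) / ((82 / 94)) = 282 / 205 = 1.38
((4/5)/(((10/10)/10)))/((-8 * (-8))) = 1/8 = 0.12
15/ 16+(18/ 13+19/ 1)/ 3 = 4825/ 624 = 7.73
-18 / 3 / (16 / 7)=-21 / 8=-2.62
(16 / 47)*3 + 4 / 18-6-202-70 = -276.76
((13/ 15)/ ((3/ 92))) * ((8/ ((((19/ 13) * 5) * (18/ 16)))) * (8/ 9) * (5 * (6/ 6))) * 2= 15921152/ 69255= 229.89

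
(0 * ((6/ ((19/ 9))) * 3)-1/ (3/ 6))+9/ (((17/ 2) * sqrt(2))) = -2+9 * sqrt(2)/ 17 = -1.25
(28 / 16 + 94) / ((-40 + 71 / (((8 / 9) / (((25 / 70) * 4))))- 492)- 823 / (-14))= -0.27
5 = 5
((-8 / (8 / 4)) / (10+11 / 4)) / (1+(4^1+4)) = -16 / 459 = -0.03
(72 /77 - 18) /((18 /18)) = -1314 /77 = -17.06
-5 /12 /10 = -1 /24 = -0.04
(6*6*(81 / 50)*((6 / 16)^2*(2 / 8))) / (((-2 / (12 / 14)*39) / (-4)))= 6561 / 72800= 0.09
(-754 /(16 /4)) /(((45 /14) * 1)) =-2639 /45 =-58.64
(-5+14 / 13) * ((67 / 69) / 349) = -1139 / 104351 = -0.01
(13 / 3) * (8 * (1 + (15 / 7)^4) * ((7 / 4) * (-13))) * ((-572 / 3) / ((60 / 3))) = 2562958684 / 15435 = 166048.51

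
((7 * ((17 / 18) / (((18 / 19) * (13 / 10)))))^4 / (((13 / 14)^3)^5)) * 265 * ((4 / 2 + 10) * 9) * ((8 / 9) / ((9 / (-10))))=-13467242224539979505581702223872000000 / 188792624592092441930543820351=-71333518.74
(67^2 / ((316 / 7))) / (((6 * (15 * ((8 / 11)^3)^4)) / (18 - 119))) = -9960502323052102283 / 1954381918371840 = -5096.50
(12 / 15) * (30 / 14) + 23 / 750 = 9161 / 5250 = 1.74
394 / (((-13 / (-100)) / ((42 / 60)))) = 27580 / 13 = 2121.54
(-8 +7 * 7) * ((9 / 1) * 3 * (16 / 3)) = 5904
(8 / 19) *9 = 72 / 19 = 3.79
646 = 646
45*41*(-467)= -861615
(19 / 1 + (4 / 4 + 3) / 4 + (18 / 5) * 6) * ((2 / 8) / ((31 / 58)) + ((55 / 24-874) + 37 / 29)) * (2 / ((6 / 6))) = -976058668 / 13485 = -72381.07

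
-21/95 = -0.22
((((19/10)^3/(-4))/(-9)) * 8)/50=6859/225000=0.03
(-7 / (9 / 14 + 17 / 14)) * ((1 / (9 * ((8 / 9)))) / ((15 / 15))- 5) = 147 / 8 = 18.38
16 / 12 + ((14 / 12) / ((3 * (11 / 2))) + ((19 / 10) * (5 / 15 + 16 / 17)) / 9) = 16895 / 10098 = 1.67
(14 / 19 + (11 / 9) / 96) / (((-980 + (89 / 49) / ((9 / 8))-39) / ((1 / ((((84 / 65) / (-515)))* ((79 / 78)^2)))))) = 487289382125 / 1702479494176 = 0.29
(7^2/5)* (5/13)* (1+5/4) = 441/52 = 8.48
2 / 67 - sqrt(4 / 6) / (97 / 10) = 2 / 67 - 10 *sqrt(6) / 291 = -0.05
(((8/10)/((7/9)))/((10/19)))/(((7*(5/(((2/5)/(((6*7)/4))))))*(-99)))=-152/7074375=-0.00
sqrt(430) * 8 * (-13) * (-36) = 3744 * sqrt(430) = 77637.24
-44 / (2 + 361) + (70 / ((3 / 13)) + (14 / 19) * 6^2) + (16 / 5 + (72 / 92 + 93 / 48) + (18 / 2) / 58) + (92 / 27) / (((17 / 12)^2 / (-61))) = 748532748897 / 3222997360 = 232.25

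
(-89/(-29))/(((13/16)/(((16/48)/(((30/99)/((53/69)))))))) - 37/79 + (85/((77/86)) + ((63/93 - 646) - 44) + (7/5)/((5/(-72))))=-611.82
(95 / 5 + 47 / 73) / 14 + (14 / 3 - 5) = 1640 / 1533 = 1.07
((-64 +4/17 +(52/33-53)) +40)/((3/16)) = -674896/1683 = -401.01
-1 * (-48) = 48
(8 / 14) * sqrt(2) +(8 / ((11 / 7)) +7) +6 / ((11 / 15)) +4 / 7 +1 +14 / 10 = 4 * sqrt(2) / 7 +8949 / 385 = 24.05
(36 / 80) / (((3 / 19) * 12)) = 19 / 80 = 0.24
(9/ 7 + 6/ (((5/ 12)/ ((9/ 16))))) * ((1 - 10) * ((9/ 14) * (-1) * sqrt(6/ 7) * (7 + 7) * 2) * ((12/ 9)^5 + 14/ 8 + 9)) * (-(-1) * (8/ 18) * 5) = 1061785 * sqrt(42)/ 147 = 46810.57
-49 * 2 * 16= -1568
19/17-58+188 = 2229/17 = 131.12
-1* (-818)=818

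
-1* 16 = -16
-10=-10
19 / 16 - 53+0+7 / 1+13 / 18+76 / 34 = -102461 / 2448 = -41.85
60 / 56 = 15 / 14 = 1.07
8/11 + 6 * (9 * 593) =352250/11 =32022.73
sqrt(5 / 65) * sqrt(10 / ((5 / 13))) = sqrt(2) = 1.41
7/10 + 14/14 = 17/10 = 1.70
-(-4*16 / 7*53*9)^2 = -931958784 / 49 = -19019567.02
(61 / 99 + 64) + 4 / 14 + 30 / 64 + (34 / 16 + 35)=2272943 / 22176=102.50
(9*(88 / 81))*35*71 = 218680 / 9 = 24297.78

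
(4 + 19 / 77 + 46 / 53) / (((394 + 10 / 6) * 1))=62619 / 4844147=0.01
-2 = -2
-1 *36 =-36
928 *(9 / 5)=1670.40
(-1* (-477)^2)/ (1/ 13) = -2957877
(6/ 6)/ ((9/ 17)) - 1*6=-37/ 9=-4.11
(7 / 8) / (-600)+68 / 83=325819 / 398400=0.82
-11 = -11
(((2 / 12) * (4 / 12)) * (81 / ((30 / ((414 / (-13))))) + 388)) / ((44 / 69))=451513 / 17160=26.31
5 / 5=1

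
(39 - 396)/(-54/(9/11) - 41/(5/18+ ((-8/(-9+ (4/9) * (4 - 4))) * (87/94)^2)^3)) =16606525549411/5721800938052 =2.90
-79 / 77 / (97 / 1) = -79 / 7469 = -0.01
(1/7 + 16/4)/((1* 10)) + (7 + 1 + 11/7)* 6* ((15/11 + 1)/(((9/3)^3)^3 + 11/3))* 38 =1537771/2273810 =0.68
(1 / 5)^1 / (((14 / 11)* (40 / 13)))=143 / 2800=0.05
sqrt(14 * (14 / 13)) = 14 * sqrt(13) / 13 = 3.88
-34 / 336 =-17 / 168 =-0.10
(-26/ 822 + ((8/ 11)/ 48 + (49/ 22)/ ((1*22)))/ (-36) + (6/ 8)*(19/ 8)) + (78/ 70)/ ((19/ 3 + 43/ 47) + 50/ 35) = 287450559833/ 153322662240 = 1.87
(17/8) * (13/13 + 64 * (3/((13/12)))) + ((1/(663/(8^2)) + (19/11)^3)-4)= 2682587821/7059624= 379.99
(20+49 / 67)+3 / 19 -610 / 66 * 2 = 101006 / 42009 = 2.40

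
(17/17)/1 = 1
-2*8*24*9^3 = -279936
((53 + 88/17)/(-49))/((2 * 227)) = -989/378182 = -0.00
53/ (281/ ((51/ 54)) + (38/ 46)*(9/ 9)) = 20723/ 116657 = 0.18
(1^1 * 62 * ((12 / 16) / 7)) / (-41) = -93 / 574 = -0.16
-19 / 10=-1.90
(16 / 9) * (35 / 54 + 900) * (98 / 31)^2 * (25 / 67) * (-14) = -1307853512000 / 15646041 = -83590.06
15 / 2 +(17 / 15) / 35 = 7909 / 1050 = 7.53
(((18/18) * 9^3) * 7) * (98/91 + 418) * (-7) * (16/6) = -518954688/13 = -39919591.38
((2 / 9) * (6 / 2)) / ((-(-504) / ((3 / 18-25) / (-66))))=149 / 299376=0.00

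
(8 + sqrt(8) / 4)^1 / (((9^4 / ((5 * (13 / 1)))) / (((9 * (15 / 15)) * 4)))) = 130 * sqrt(2) / 729 + 2080 / 729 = 3.11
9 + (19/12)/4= 451/48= 9.40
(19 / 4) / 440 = 19 / 1760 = 0.01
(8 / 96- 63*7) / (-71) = 6.21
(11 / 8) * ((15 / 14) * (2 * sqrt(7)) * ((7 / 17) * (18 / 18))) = 165 * sqrt(7) / 136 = 3.21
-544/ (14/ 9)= -349.71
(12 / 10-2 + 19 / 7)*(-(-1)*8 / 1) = 536 / 35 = 15.31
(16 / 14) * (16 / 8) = 16 / 7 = 2.29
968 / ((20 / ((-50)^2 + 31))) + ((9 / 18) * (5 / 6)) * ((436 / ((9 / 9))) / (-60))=22049527 / 180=122497.37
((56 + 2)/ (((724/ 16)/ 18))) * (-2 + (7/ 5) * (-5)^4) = 3645648/ 181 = 20141.70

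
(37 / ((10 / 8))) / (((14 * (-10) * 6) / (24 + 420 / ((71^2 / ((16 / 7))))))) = -751988 / 882175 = -0.85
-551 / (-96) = 551 / 96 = 5.74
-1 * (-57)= 57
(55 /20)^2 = 121 /16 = 7.56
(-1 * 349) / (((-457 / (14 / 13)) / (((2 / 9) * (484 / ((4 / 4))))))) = 4729648 / 53469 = 88.46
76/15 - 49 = -659/15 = -43.93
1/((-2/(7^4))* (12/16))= -4802/3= -1600.67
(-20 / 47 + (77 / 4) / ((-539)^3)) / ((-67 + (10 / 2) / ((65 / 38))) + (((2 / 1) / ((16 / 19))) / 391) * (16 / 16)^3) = 1653924909962 / 249025604636193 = 0.01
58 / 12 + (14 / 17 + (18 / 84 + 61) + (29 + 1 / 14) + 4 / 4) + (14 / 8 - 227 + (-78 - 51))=-367435 / 1428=-257.31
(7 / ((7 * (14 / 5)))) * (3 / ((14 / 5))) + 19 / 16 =1231 / 784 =1.57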